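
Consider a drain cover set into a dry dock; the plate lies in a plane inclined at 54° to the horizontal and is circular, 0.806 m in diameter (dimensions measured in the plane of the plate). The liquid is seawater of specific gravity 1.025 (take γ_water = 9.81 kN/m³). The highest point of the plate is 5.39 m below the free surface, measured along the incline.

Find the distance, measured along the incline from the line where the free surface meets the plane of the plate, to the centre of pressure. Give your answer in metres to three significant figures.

γ = 1.025 × 9.81 = 10.05525 kN/m³.
Let θ = 54° be the plate's angle to the horizontal; measure y along the incline from where the plane meets the free surface. Vertical depth h = y·sinθ with sinθ = 0.809017.
The centroid is at the centre, 0.403 m below the top of the plate, so y_c = 5.39 + 0.403 = 5.793 m and h_c = 5.793 × 0.809017 = 4.68664 m.
A = π(0.403)² = 0.510223 m².
Resultant F = γ·h_c·A = 10.05525 × 4.68664 × 0.510223 = 24.0444 kN.
I_c = πr⁴/4 = π × 0.403⁴/4 = 0.0207162 m⁴.
Centre of pressure: y_p = y_c + I_c/(y_c·A) = 5.793 + 0.0207162/(5.793 × 0.510223) = 5.793 + 0.00700885 = 5.80001 m along the plane.

y_p = 5.80 m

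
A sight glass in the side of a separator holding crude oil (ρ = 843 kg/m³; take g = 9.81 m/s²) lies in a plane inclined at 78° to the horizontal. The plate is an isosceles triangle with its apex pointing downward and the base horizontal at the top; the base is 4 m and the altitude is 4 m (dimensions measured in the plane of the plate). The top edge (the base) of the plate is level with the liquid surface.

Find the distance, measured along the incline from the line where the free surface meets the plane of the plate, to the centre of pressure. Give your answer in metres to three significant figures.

y_p = 2.00 m

γ = ρg = 843 × 9.81 / 1000 = 8.26983 kN/m³.
Let θ = 78° be the plate's angle to the horizontal; measure y along the incline from where the plane meets the free surface. Vertical depth h = y·sinθ with sinθ = 0.978148.
With the apex down, the centroid sits h/3 = 4/3 = 1.33333 m below the base (the top edge), so y_c = 1.33333 m and h_c = 1.33333 × 0.978148 = 1.30419 m.
A = ½ × 4 × 4 = 8 m².
Resultant F = γ·h_c·A = 8.26983 × 1.30419 × 8 = 86.2834 kN.
I_c = b·h³/36 = 4 × 4³/36 = 7.11111 m⁴.
Centre of pressure: y_p = y_c + I_c/(y_c·A) = 1.33333 + 7.11111/(1.33333 × 8) = 1.33333 + 0.666668 = 2 m along the plane.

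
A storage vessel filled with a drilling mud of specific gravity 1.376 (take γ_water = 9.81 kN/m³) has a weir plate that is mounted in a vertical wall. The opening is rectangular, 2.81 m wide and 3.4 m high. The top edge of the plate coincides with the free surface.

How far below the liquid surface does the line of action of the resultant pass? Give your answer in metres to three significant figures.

γ = 1.376 × 9.81 = 13.49856 kN/m³.
The centroid lies 3.4/2 = 1.7 m below the top edge, so the centroid depth is h_c = 1.7 m.
A = 2.81 × 3.4 = 9.554 m².
Resultant F = γ·h_c·A = 13.49856 × 1.7 × 9.554 = 219.241 kN.
I_c = b·h³/12 = 2.81 × 3.4³/12 = 9.20369 m⁴.
Centre of pressure: y_p = y_c + I_c/(y_c·A) = 1.7 + 9.20369/(1.7 × 9.554) = 1.7 + 0.566667 = 2.26667 m along the plane.

h_p = 2.27 m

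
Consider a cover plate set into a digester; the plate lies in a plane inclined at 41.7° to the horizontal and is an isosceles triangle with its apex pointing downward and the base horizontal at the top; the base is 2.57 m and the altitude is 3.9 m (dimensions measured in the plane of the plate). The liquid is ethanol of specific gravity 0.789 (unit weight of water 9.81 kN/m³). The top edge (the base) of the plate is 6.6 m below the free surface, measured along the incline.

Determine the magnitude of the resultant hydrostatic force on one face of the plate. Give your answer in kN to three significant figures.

γ = 0.789 × 9.81 = 7.74009 kN/m³.
Let θ = 41.7° be the plate's angle to the horizontal; measure y along the incline from where the plane meets the free surface. Vertical depth h = y·sinθ with sinθ = 0.665230.
With the apex down, the centroid sits h/3 = 3.9/3 = 1.3 m below the base (the top edge), so y_c = 6.6 + 1.3 = 7.9 m and h_c = 7.9 × 0.665230 = 5.25532 m.
A = ½ × 2.57 × 3.9 = 5.0115 m².
Resultant F = γ·h_c·A = 7.74009 × 5.25532 × 5.0115 = 203.851 kN.

F ≈ 204 kN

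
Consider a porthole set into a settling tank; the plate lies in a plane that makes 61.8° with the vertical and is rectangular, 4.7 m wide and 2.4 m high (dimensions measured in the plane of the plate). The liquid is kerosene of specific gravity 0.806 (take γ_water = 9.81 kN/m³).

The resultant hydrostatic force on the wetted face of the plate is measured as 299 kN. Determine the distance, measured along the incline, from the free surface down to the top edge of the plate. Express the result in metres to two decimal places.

y_top ≈ 5.89 m

γ = 0.806 × 9.81 = 7.90686 kN/m³.
A = 4.7 × 2.4 = 11.28 m².
From F = γ·h_c·A, the centroid depth is h_c = 299/(7.90686 × 11.28) = 3.35242 m.
The plate makes 61.8° with the vertical, i.e. θ = 90° − 61.8° = 28.2° to the horizontal. Measuring y along the incline from the free-surface line, vertical depth h = y·sinθ with sinθ = 0.472551.
Along the incline, y_c = h_c/sinθ = 3.35242/0.472551 = 7.0943 m.
The centroid lies 2.4/2 = 1.2 m below the top edge, so the top edge sits at y_top = 7.0943 − 1.2 = 5.8943 m along the incline.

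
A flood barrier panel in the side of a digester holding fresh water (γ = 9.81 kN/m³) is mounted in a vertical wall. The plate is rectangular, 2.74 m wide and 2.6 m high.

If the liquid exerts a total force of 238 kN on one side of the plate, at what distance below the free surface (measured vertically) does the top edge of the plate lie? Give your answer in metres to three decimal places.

d_top ≈ 2.106 m

γ = 9.81 kN/m³.
A = 2.74 × 2.6 = 7.124 m².
From F = γ·h_c·A, the centroid depth is h_c = 238/(9.81 × 7.124) = 3.40552 m.
The centroid lies 2.6/2 = 1.3 m below the top edge, so the top edge sits at h_top = 3.40552 − 1.3 = 2.10552 m below the surface.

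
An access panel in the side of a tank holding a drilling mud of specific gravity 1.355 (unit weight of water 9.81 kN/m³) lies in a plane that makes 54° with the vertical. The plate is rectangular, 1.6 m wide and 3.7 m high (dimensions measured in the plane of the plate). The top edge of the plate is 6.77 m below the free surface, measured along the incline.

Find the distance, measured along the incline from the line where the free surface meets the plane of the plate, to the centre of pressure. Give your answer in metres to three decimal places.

y_p = 8.752 m

γ = 1.355 × 9.81 = 13.29255 kN/m³.
The plate makes 54° with the vertical, i.e. θ = 90° − 54° = 36° to the horizontal. Measuring y along the incline from the free-surface line, vertical depth h = y·sinθ with sinθ = 0.587785.
The centroid lies 3.7/2 = 1.85 m below the top edge, so y_c = 6.77 + 1.85 = 8.62 m and h_c = 8.62 × 0.587785 = 5.06671 m.
A = 1.6 × 3.7 = 5.92 m².
Resultant F = γ·h_c·A = 13.29255 × 5.06671 × 5.92 = 398.709 kN.
I_c = b·h³/12 = 1.6 × 3.7³/12 = 6.75373 m⁴.
Centre of pressure: y_p = y_c + I_c/(y_c·A) = 8.62 + 6.75373/(8.62 × 5.92) = 8.62 + 0.132347 = 8.75235 m along the plane.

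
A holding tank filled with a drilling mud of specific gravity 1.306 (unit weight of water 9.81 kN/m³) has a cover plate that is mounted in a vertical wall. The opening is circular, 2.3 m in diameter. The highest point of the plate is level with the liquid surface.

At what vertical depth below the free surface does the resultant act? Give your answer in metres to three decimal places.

h_p = 1.438 m

γ = 1.306 × 9.81 = 12.81186 kN/m³.
The centroid is at the centre, 1.15 m below the top of the plate, so the centroid depth is h_c = 1.15 m.
A = π(1.15)² = 4.15476 m².
Resultant F = γ·h_c·A = 12.81186 × 1.15 × 4.15476 = 61.2147 kN.
I_c = πr⁴/4 = π × 1.15⁴/4 = 1.37367 m⁴.
Centre of pressure: y_p = y_c + I_c/(y_c·A) = 1.15 + 1.37367/(1.15 × 4.15476) = 1.15 + 0.287501 = 1.4375 m along the plane.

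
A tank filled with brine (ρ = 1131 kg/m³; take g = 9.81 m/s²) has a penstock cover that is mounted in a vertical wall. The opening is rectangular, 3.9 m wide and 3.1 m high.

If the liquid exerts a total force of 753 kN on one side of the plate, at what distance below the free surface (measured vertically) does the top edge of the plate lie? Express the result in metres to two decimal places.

d_top ≈ 4.06 m

γ = ρg = 1131 × 9.81 / 1000 = 11.09511 kN/m³.
A = 3.9 × 3.1 = 12.09 m².
From F = γ·h_c·A, the centroid depth is h_c = 753/(11.09511 × 12.09) = 5.61354 m.
The centroid lies 3.1/2 = 1.55 m below the top edge, so the top edge sits at h_top = 5.61354 − 1.55 = 4.06354 m below the surface.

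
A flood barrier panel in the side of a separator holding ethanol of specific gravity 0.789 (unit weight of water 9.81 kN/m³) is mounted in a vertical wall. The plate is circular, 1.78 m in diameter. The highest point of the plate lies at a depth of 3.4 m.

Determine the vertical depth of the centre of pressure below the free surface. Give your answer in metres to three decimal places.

h_p = 4.336 m

γ = 0.789 × 9.81 = 7.74009 kN/m³.
The centroid is at the centre, 0.89 m below the top of the plate, so the centroid depth is h_c = 3.4 + 0.89 = 4.29 m.
A = π(0.89)² = 2.48846 m².
Resultant F = γ·h_c·A = 7.74009 × 4.29 × 2.48846 = 82.6293 kN.
I_c = πr⁴/4 = π × 0.89⁴/4 = 0.492776 m⁴.
Centre of pressure: y_p = y_c + I_c/(y_c·A) = 4.29 + 0.492776/(4.29 × 2.48846) = 4.29 + 0.0461596 = 4.33616 m along the plane.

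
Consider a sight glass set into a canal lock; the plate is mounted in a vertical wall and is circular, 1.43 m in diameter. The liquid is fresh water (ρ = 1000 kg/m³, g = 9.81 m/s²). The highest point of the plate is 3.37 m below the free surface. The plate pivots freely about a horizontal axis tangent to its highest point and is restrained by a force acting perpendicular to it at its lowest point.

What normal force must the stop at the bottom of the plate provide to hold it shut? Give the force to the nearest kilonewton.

P ≈ 34 kN

γ = ρg = 1000 × 9.81 = 9810 N/m³ = 9.81 kN/m³.
The centroid is at the centre, 0.715 m below the top of the plate, so the centroid depth is h_c = 3.37 + 0.715 = 4.085 m.
A = π(0.715)² = 1.60606 m².
Resultant F = γ·h_c·A = 9.81 × 4.085 × 1.60606 = 64.361 kN.
I_c = πr⁴/4 = π × 0.715⁴/4 = 0.205265 m⁴.
Centre of pressure: y_p = y_c + I_c/(y_c·A) = 4.085 + 0.205265/(4.085 × 1.60606) = 4.085 + 0.0312868 = 4.11629 m along the plane.
The resultant acts 0.715 + 0.0312868 = 0.746287 m (along the plate) below the hinge at the top edge, so the moment about the hinge is M = F × 0.746287 = 64.361 × 0.746287 = 48.0318 kN·m.
A normal force at the bottom, 1.43 m from the hinge, must supply this moment: P = 48.0318/1.43 = 33.5887 kN.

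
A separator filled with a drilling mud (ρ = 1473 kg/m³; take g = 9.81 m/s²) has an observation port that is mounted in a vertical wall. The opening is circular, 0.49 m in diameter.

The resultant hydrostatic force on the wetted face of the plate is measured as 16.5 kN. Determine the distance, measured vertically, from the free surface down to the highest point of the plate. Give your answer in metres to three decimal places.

γ = ρg = 1473 × 9.81 / 1000 = 14.45013 kN/m³.
A = π(0.245)² = 0.188574 m².
From F = γ·h_c·A, the centroid depth is h_c = 16.5/(14.45013 × 0.188574) = 6.05523 m.
The centroid is at the centre, 0.245 m below the top of the plate, so the highest point sits at h_top = 6.05523 − 0.245 = 5.81023 m below the surface.

d_top ≈ 5.810 m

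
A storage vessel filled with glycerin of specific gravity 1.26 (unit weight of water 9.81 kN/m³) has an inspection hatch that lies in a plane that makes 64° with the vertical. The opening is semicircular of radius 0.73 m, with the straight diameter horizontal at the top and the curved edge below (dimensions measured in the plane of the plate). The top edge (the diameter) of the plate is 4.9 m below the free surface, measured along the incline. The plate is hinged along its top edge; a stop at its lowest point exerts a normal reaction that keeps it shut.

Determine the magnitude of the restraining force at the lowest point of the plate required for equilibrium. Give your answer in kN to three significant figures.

P ≈ 10.3 kN

γ = 1.26 × 9.81 = 12.3606 kN/m³.
The plate makes 64° with the vertical, i.e. θ = 90° − 64° = 26° to the horizontal. Measuring y along the incline from the free-surface line, vertical depth h = y·sinθ with sinθ = 0.438371.
The centroid of a semicircle lies 4r/(3π) = 0.309822 m from the diameter, here below the top edge, so y_c = 4.9 + 0.309822 = 5.20982 m and h_c = 5.20982 × 0.438371 = 2.28383 m.
A = πr²/2 = π × 0.73²/2 = 0.837077 m².
Resultant F = γ·h_c·A = 12.3606 × 2.28383 × 0.837077 = 23.6303 kN.
I_c = (π/8 − 8/(9π))·r⁴ = 0.109757 × 0.73⁴ = 0.0311691 m⁴.
Centre of pressure: y_p = y_c + I_c/(y_c·A) = 5.20982 + 0.0311691/(5.20982 × 0.837077) = 5.20982 + 0.0071472 = 5.21697 m along the plane.
The resultant acts 0.309822 + 0.0071472 = 0.316969 m (along the plate) below the hinge at the top edge, so the moment about the hinge is M = F × 0.316969 = 23.6303 × 0.316969 = 7.49007 kN·m.
A normal force at the bottom, 0.73 m from the hinge, must supply this moment: P = 7.49007/0.73 = 10.2604 kN.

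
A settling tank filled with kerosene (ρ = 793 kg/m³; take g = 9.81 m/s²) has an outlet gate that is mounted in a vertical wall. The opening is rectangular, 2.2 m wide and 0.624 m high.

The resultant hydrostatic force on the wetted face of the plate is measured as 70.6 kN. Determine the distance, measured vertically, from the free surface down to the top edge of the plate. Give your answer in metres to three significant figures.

d_top ≈ 6.30 m

γ = ρg = 793 × 9.81 / 1000 = 7.77933 kN/m³.
A = 2.2 × 0.624 = 1.3728 m².
From F = γ·h_c·A, the centroid depth is h_c = 70.6/(7.77933 × 1.3728) = 6.61082 m.
The centroid lies 0.624/2 = 0.312 m below the top edge, so the top edge sits at h_top = 6.61082 − 0.312 = 6.29882 m below the surface.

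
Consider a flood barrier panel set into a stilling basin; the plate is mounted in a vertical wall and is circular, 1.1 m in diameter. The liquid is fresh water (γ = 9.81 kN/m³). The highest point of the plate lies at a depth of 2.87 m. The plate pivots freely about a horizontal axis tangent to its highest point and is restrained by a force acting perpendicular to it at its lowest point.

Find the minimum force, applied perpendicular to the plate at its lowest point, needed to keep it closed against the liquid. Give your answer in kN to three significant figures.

P ≈ 16.6 kN

γ = 9.81 kN/m³.
The centroid is at the centre, 0.55 m below the top of the plate, so the centroid depth is h_c = 2.87 + 0.55 = 3.42 m.
A = π(0.55)² = 0.950332 m².
Resultant F = γ·h_c·A = 9.81 × 3.42 × 0.950332 = 31.8838 kN.
I_c = πr⁴/4 = π × 0.55⁴/4 = 0.0718688 m⁴.
Centre of pressure: y_p = y_c + I_c/(y_c·A) = 3.42 + 0.0718688/(3.42 × 0.950332) = 3.42 + 0.0221126 = 3.44211 m along the plane.
The resultant acts 0.55 + 0.0221126 = 0.572113 m (along the plate) below the hinge at the top edge, so the moment about the hinge is M = F × 0.572113 = 31.8838 × 0.572113 = 18.2411 kN·m.
A normal force at the bottom, 1.1 m from the hinge, must supply this moment: P = 18.2411/1.1 = 16.5828 kN.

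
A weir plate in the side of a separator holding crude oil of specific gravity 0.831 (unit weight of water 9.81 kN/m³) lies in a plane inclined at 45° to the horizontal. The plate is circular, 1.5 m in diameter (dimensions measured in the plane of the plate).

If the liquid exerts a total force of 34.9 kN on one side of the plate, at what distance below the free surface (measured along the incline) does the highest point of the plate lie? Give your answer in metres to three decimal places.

y_top ≈ 2.676 m

γ = 0.831 × 9.81 = 8.15211 kN/m³.
A = π(0.75)² = 1.76715 m².
From F = γ·h_c·A, the centroid depth is h_c = 34.9/(8.15211 × 1.76715) = 2.4226 m.
Let θ = 45° be the plate's angle to the horizontal; measure y along the incline from where the plane meets the free surface. Vertical depth h = y·sinθ with sinθ = 0.707107.
Along the incline, y_c = h_c/sinθ = 2.4226/0.707107 = 3.42607 m.
The centroid is at the centre, 0.75 m below the top of the plate, so the highest point sits at y_top = 3.42607 − 0.75 = 2.67607 m along the incline.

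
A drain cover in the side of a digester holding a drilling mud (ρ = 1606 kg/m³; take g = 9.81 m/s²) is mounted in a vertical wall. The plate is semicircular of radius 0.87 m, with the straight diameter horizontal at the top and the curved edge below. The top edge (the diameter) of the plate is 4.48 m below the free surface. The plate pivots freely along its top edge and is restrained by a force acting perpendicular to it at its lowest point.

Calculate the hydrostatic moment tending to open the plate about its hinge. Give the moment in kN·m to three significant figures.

M ≈ 34.5 kN·m

γ = ρg = 1606 × 9.81 / 1000 = 15.75486 kN/m³.
The centroid of a semicircle lies 4r/(3π) = 0.369239 m from the diameter, here below the top edge, so the centroid depth is h_c = 4.48 + 0.369239 = 4.84924 m.
A = πr²/2 = π × 0.87²/2 = 1.18894 m².
Resultant F = γ·h_c·A = 15.75486 × 4.84924 × 1.18894 = 90.8339 kN.
I_c = (π/8 − 8/(9π))·r⁴ = 0.109757 × 0.87⁴ = 0.0628795 m⁴.
Centre of pressure: y_p = y_c + I_c/(y_c·A) = 4.84924 + 0.0628795/(4.84924 × 1.18894) = 4.84924 + 0.0109063 = 4.86015 m along the plane.
The resultant acts 0.369239 + 0.0109063 = 0.380145 m (along the plate) below the hinge at the top edge, so the moment about the hinge is M = F × 0.380145 = 90.8339 × 0.380145 = 34.5301 kN·m.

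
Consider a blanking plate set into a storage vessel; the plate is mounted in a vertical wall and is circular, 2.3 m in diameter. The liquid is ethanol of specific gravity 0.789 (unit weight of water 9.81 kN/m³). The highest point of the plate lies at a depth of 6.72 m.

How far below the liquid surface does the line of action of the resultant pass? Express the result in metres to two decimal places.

γ = 0.789 × 9.81 = 7.74009 kN/m³.
The centroid is at the centre, 1.15 m below the top of the plate, so the centroid depth is h_c = 6.72 + 1.15 = 7.87 m.
A = π(1.15)² = 4.15476 m².
Resultant F = γ·h_c·A = 7.74009 × 7.87 × 4.15476 = 253.085 kN.
I_c = πr⁴/4 = π × 1.15⁴/4 = 1.37367 m⁴.
Centre of pressure: y_p = y_c + I_c/(y_c·A) = 7.87 + 1.37367/(7.87 × 4.15476) = 7.87 + 0.0420109 = 7.91201 m along the plane.

h_p = 7.91 m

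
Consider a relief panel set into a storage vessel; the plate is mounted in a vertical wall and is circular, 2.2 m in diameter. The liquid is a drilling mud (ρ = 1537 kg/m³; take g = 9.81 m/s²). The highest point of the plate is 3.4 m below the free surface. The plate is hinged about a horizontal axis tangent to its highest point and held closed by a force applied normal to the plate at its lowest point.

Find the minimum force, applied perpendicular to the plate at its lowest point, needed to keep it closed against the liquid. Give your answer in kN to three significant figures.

P ≈ 137 kN

γ = ρg = 1537 × 9.81 / 1000 = 15.07797 kN/m³.
The centroid is at the centre, 1.1 m below the top of the plate, so the centroid depth is h_c = 3.4 + 1.1 = 4.5 m.
A = π(1.1)² = 3.80133 m².
Resultant F = γ·h_c·A = 15.07797 × 4.5 × 3.80133 = 257.924 kN.
I_c = πr⁴/4 = π × 1.1⁴/4 = 1.1499 m⁴.
Centre of pressure: y_p = y_c + I_c/(y_c·A) = 4.5 + 1.1499/(4.5 × 3.80133) = 4.5 + 0.0672221 = 4.56722 m along the plane.
The resultant acts 1.1 + 0.0672221 = 1.16722 m (along the plate) below the hinge at the top edge, so the moment about the hinge is M = F × 1.16722 = 257.924 × 1.16722 = 301.054 kN·m.
A normal force at the bottom, 2.2 m from the hinge, must supply this moment: P = 301.054/2.2 = 136.843 kN.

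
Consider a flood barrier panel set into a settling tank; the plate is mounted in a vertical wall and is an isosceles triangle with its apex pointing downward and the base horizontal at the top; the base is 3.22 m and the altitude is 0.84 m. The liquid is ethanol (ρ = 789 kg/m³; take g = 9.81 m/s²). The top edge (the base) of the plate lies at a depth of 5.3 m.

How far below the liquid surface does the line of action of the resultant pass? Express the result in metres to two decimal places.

γ = ρg = 789 × 9.81 / 1000 = 7.74009 kN/m³.
With the apex down, the centroid sits h/3 = 0.84/3 = 0.28 m below the base (the top edge), so the centroid depth is h_c = 5.3 + 0.28 = 5.58 m.
A = ½ × 3.22 × 0.84 = 1.3524 m².
Resultant F = γ·h_c·A = 7.74009 × 5.58 × 1.3524 = 58.4098 kN.
I_c = b·h³/36 = 3.22 × 0.84³/36 = 0.0530141 m⁴.
Centre of pressure: y_p = y_c + I_c/(y_c·A) = 5.58 + 0.0530141/(5.58 × 1.3524) = 5.58 + 0.00702509 = 5.58703 m along the plane.

h_p = 5.59 m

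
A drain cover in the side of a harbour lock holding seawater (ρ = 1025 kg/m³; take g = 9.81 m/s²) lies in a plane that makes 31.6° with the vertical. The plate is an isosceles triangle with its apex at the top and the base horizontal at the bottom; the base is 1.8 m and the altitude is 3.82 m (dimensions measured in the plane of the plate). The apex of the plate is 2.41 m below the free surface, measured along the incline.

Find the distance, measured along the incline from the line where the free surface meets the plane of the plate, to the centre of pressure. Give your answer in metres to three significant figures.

y_p = 5.12 m

γ = ρg = 1025 × 9.81 / 1000 = 10.05525 kN/m³.
The plate makes 31.6° with the vertical, i.e. θ = 90° − 31.6° = 58.4° to the horizontal. Measuring y along the incline from the free-surface line, vertical depth h = y·sinθ with sinθ = 0.851727.
With the apex up, the centroid sits 2h/3 = 2 × 3.82/3 = 2.54667 m below the apex, so y_c = 2.41 + 2.54667 = 4.95667 m and h_c = 4.95667 × 0.851727 = 4.22173 m.
A = ½ × 1.8 × 3.82 = 3.438 m².
Resultant F = γ·h_c·A = 10.05525 × 4.22173 × 3.438 = 145.945 kN.
I_c = b·h³/36 = 1.8 × 3.82³/36 = 2.78715 m⁴.
Centre of pressure: y_p = y_c + I_c/(y_c·A) = 4.95667 + 2.78715/(4.95667 × 3.438) = 4.95667 + 0.163555 = 5.12022 m along the plane.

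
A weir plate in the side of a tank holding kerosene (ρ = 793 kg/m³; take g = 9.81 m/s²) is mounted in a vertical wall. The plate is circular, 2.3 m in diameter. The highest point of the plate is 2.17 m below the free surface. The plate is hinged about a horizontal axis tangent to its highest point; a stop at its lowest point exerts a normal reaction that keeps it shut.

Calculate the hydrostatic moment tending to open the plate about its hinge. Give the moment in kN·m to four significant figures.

M ≈ 134.1 kN·m

γ = ρg = 793 × 9.81 / 1000 = 7.77933 kN/m³.
The centroid is at the centre, 1.15 m below the top of the plate, so the centroid depth is h_c = 2.17 + 1.15 = 3.32 m.
A = π(1.15)² = 4.15476 m².
Resultant F = γ·h_c·A = 7.77933 × 3.32 × 4.15476 = 107.307 kN.
I_c = πr⁴/4 = π × 1.15⁴/4 = 1.37367 m⁴.
Centre of pressure: y_p = y_c + I_c/(y_c·A) = 3.32 + 1.37367/(3.32 × 4.15476) = 3.32 + 0.099586 = 3.41959 m along the plane.
The resultant acts 1.15 + 0.099586 = 1.24959 m (along the plate) below the hinge at the top edge, so the moment about the hinge is M = F × 1.24959 = 107.307 × 1.24959 = 134.09 kN·m.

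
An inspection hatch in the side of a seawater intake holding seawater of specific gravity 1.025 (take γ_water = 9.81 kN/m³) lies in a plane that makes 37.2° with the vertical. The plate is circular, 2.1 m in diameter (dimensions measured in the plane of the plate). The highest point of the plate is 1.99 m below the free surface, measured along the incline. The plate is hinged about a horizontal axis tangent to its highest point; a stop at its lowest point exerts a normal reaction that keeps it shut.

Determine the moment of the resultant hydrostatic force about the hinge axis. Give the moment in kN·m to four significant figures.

γ = 1.025 × 9.81 = 10.05525 kN/m³.
The plate makes 37.2° with the vertical, i.e. θ = 90° − 37.2° = 52.8° to the horizontal. Measuring y along the incline from the free-surface line, vertical depth h = y·sinθ with sinθ = 0.796530.
The centroid is at the centre, 1.05 m below the top of the plate, so y_c = 1.99 + 1.05 = 3.04 m and h_c = 3.04 × 0.796530 = 2.42145 m.
A = π(1.05)² = 3.46361 m².
Resultant F = γ·h_c·A = 10.05525 × 2.42145 × 3.46361 = 84.333 kN.
I_c = πr⁴/4 = π × 1.05⁴/4 = 0.954656 m⁴.
Centre of pressure: y_p = y_c + I_c/(y_c·A) = 3.04 + 0.954656/(3.04 × 3.46361) = 3.04 + 0.090666 = 3.13067 m along the plane.
The resultant acts 1.05 + 0.090666 = 1.14067 m (along the plate) below the hinge at the top edge, so the moment about the hinge is M = F × 1.14067 = 84.333 × 1.14067 = 96.1961 kN·m.

M ≈ 96.20 kN·m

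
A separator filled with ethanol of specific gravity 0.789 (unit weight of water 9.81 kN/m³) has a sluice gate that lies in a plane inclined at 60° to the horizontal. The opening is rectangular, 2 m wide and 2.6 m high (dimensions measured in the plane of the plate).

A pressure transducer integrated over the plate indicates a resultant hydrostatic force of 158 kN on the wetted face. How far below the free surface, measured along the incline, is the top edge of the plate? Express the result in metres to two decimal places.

y_top ≈ 3.23 m

γ = 0.789 × 9.81 = 7.74009 kN/m³.
A = 2 × 2.6 = 5.2 m².
From F = γ·h_c·A, the centroid depth is h_c = 158/(7.74009 × 5.2) = 3.92562 m.
Let θ = 60° be the plate's angle to the horizontal; measure y along the incline from where the plane meets the free surface. Vertical depth h = y·sinθ with sinθ = 0.866025.
Along the incline, y_c = h_c/sinθ = 3.92562/0.866025 = 4.53292 m.
The centroid lies 2.6/2 = 1.3 m below the top edge, so the top edge sits at y_top = 4.53292 − 1.3 = 3.23292 m along the incline.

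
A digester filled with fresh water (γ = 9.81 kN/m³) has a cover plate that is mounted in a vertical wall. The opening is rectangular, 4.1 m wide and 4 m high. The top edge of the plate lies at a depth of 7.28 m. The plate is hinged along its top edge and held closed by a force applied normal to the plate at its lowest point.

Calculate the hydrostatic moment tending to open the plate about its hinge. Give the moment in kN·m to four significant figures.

M ≈ 3201 kN·m

γ = 9.81 kN/m³.
The centroid lies 4/2 = 2 m below the top edge, so the centroid depth is h_c = 7.28 + 2 = 9.28 m.
A = 4.1 × 4 = 16.4 m².
Resultant F = γ·h_c·A = 9.81 × 9.28 × 16.4 = 1493 kN.
I_c = b·h³/12 = 4.1 × 4³/12 = 21.8667 m⁴.
Centre of pressure: y_p = y_c + I_c/(y_c·A) = 9.28 + 21.8667/(9.28 × 16.4) = 9.28 + 0.143678 = 9.42368 m along the plane.
The resultant acts 2 + 0.143678 = 2.14368 m (along the plate) below the hinge at the top edge, so the moment about the hinge is M = F × 2.14368 = 1493 × 2.14368 = 3200.51 kN·m.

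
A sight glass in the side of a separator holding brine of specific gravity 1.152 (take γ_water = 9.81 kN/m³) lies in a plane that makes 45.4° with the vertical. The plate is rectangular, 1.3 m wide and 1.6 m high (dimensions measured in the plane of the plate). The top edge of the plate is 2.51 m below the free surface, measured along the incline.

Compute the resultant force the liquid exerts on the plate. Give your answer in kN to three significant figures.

F ≈ 54.6 kN

γ = 1.152 × 9.81 = 11.30112 kN/m³.
The plate makes 45.4° with the vertical, i.e. θ = 90° − 45.4° = 44.6° to the horizontal. Measuring y along the incline from the free-surface line, vertical depth h = y·sinθ with sinθ = 0.702153.
The centroid lies 1.6/2 = 0.8 m below the top edge, so y_c = 2.51 + 0.8 = 3.31 m and h_c = 3.31 × 0.702153 = 2.32413 m.
A = 1.3 × 1.6 = 2.08 m².
Resultant F = γ·h_c·A = 11.30112 × 2.32413 × 2.08 = 54.6318 kN.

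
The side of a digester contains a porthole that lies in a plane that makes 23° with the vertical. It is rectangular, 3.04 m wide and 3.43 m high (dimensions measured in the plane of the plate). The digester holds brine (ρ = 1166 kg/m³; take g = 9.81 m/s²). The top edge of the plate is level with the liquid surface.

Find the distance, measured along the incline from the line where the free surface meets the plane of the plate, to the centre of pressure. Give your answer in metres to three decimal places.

γ = ρg = 1166 × 9.81 / 1000 = 11.43846 kN/m³.
The plate makes 23° with the vertical, i.e. θ = 90° − 23° = 67° to the horizontal. Measuring y along the incline from the free-surface line, vertical depth h = y·sinθ with sinθ = 0.920505.
The centroid lies 3.43/2 = 1.715 m below the top edge, so y_c = 1.715 m and h_c = 1.715 × 0.920505 = 1.57867 m.
A = 3.04 × 3.43 = 10.4272 m².
Resultant F = γ·h_c·A = 11.43846 × 1.57867 × 10.4272 = 188.29 kN.
I_c = b·h³/12 = 3.04 × 3.43³/12 = 10.2229 m⁴.
Centre of pressure: y_p = y_c + I_c/(y_c·A) = 1.715 + 10.2229/(1.715 × 10.4272) = 1.715 + 0.571666 = 2.28667 m along the plane.

y_p = 2.287 m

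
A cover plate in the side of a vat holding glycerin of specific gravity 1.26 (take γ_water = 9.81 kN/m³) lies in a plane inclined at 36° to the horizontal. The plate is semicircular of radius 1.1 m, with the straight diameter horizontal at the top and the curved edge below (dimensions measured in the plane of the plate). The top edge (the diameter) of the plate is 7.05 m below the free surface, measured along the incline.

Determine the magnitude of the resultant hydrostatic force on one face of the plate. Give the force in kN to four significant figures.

γ = 1.26 × 9.81 = 12.3606 kN/m³.
Let θ = 36° be the plate's angle to the horizontal; measure y along the incline from where the plane meets the free surface. Vertical depth h = y·sinθ with sinθ = 0.587785.
The centroid of a semicircle lies 4r/(3π) = 0.466854 m from the diameter, here below the top edge, so y_c = 7.05 + 0.466854 = 7.51685 m and h_c = 7.51685 × 0.587785 = 4.41829 m.
A = πr²/2 = π × 1.1²/2 = 1.90066 m².
Resultant F = γ·h_c·A = 12.3606 × 4.41829 × 1.90066 = 103.8 kN.

F ≈ 103.8 kN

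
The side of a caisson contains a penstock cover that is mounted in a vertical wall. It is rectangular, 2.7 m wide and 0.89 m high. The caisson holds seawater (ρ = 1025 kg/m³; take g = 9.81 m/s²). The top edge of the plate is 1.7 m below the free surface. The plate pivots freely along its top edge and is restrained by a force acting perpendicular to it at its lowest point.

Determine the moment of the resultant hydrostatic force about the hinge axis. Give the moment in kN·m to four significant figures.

M ≈ 24.66 kN·m

γ = ρg = 1025 × 9.81 / 1000 = 10.05525 kN/m³.
The centroid lies 0.89/2 = 0.445 m below the top edge, so the centroid depth is h_c = 1.7 + 0.445 = 2.145 m.
A = 2.7 × 0.89 = 2.403 m².
Resultant F = γ·h_c·A = 10.05525 × 2.145 × 2.403 = 51.8291 kN.
I_c = b·h³/12 = 2.7 × 0.89³/12 = 0.158618 m⁴.
Centre of pressure: y_p = y_c + I_c/(y_c·A) = 2.145 + 0.158618/(2.145 × 2.403) = 2.145 + 0.0307731 = 2.17577 m along the plane.
The resultant acts 0.445 + 0.0307731 = 0.475773 m (along the plate) below the hinge at the top edge, so the moment about the hinge is M = F × 0.475773 = 51.8291 × 0.475773 = 24.6589 kN·m.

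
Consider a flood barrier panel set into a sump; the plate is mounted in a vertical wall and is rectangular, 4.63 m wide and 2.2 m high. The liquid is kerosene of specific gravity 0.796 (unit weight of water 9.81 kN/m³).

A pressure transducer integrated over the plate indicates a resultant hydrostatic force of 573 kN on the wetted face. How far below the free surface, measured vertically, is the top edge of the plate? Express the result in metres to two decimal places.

γ = 0.796 × 9.81 = 7.80876 kN/m³.
A = 4.63 × 2.2 = 10.186 m².
From F = γ·h_c·A, the centroid depth is h_c = 573/(7.80876 × 10.186) = 7.20392 m.
The centroid lies 2.2/2 = 1.1 m below the top edge, so the top edge sits at h_top = 7.20392 − 1.1 = 6.10392 m below the surface.

d_top ≈ 6.10 m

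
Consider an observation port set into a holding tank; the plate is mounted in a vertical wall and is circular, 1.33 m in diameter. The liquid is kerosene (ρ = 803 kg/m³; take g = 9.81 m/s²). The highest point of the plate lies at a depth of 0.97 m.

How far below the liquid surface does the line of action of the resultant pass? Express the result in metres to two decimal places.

γ = ρg = 803 × 9.81 / 1000 = 7.87743 kN/m³.
The centroid is at the centre, 0.665 m below the top of the plate, so the centroid depth is h_c = 0.97 + 0.665 = 1.635 m.
A = π(0.665)² = 1.38929 m².
Resultant F = γ·h_c·A = 7.87743 × 1.635 × 1.38929 = 17.8935 kN.
I_c = πr⁴/4 = π × 0.665⁴/4 = 0.153595 m⁴.
Centre of pressure: y_p = y_c + I_c/(y_c·A) = 1.635 + 0.153595/(1.635 × 1.38929) = 1.635 + 0.0676186 = 1.70262 m along the plane.

h_p = 1.70 m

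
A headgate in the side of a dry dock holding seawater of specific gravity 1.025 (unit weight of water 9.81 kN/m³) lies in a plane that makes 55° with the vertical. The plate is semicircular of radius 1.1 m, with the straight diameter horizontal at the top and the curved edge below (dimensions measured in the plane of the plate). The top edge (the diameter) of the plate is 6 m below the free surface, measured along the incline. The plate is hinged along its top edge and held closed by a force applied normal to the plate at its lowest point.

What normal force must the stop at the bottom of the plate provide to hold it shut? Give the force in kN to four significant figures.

P ≈ 30.93 kN

γ = 1.025 × 9.81 = 10.05525 kN/m³.
The plate makes 55° with the vertical, i.e. θ = 90° − 55° = 35° to the horizontal. Measuring y along the incline from the free-surface line, vertical depth h = y·sinθ with sinθ = 0.573576.
The centroid of a semicircle lies 4r/(3π) = 0.466854 m from the diameter, here below the top edge, so y_c = 6 + 0.466854 = 6.46685 m and h_c = 6.46685 × 0.573576 = 3.70923 m.
A = πr²/2 = π × 1.1²/2 = 1.90066 m².
Resultant F = γ·h_c·A = 10.05525 × 3.70923 × 1.90066 = 70.8894 kN.
I_c = (π/8 − 8/(9π))·r⁴ = 0.109757 × 1.1⁴ = 0.160695 m⁴.
Centre of pressure: y_p = y_c + I_c/(y_c·A) = 6.46685 + 0.160695/(6.46685 × 1.90066) = 6.46685 + 0.0130739 = 6.47992 m along the plane.
The resultant acts 0.466854 + 0.0130739 = 0.479928 m (along the plate) below the hinge at the top edge, so the moment about the hinge is M = F × 0.479928 = 70.8894 × 0.479928 = 34.0218 kN·m.
A normal force at the bottom, 1.1 m from the hinge, must supply this moment: P = 34.0218/1.1 = 30.9289 kN.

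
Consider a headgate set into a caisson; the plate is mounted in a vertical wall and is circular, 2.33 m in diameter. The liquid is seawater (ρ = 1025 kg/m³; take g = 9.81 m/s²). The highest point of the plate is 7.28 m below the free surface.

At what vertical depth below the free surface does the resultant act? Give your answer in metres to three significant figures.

h_p = 8.49 m

γ = ρg = 1025 × 9.81 / 1000 = 10.05525 kN/m³.
The centroid is at the centre, 1.165 m below the top of the plate, so the centroid depth is h_c = 7.28 + 1.165 = 8.445 m.
A = π(1.165)² = 4.26385 m².
Resultant F = γ·h_c·A = 10.05525 × 8.445 × 4.26385 = 362.072 kN.
I_c = πr⁴/4 = π × 1.165⁴/4 = 1.44675 m⁴.
Centre of pressure: y_p = y_c + I_c/(y_c·A) = 8.445 + 1.44675/(8.445 × 4.26385) = 8.445 + 0.0401783 = 8.48518 m along the plane.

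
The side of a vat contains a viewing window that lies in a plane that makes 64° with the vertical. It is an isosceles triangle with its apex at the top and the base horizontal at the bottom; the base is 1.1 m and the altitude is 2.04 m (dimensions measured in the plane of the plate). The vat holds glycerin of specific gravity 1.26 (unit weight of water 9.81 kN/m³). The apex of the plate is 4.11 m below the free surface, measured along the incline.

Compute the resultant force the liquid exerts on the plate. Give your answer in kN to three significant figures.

γ = 1.26 × 9.81 = 12.3606 kN/m³.
The plate makes 64° with the vertical, i.e. θ = 90° − 64° = 26° to the horizontal. Measuring y along the incline from the free-surface line, vertical depth h = y·sinθ with sinθ = 0.438371.
With the apex up, the centroid sits 2h/3 = 2 × 2.04/3 = 1.36 m below the apex, so y_c = 4.11 + 1.36 = 5.47 m and h_c = 5.47 × 0.438371 = 2.39789 m.
A = ½ × 1.1 × 2.04 = 1.122 m².
Resultant F = γ·h_c·A = 12.3606 × 2.39789 × 1.122 = 33.2554 kN.

F ≈ 33.3 kN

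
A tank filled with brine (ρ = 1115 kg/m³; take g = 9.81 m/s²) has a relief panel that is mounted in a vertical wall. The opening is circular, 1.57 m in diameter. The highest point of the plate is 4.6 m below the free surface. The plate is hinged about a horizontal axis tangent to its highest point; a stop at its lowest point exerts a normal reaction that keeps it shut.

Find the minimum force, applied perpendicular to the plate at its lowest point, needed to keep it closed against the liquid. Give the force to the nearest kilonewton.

P ≈ 59 kN

γ = ρg = 1115 × 9.81 / 1000 = 10.93815 kN/m³.
The centroid is at the centre, 0.785 m below the top of the plate, so the centroid depth is h_c = 4.6 + 0.785 = 5.385 m.
A = π(0.785)² = 1.93593 m².
Resultant F = γ·h_c·A = 10.93815 × 5.385 × 1.93593 = 114.03 kN.
I_c = πr⁴/4 = π × 0.785⁴/4 = 0.298242 m⁴.
Centre of pressure: y_p = y_c + I_c/(y_c·A) = 5.385 + 0.298242/(5.385 × 1.93593) = 5.385 + 0.0286084 = 5.41361 m along the plane.
The resultant acts 0.785 + 0.0286084 = 0.813608 m (along the plate) below the hinge at the top edge, so the moment about the hinge is M = F × 0.813608 = 114.03 × 0.813608 = 92.7757 kN·m.
A normal force at the bottom, 1.57 m from the hinge, must supply this moment: P = 92.7757/1.57 = 59.0928 kN.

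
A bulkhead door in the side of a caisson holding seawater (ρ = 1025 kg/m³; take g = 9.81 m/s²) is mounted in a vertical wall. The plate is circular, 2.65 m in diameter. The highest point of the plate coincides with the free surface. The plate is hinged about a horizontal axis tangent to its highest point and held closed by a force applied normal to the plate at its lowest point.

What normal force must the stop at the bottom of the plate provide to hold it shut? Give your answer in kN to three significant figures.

γ = ρg = 1025 × 9.81 / 1000 = 10.05525 kN/m³.
The centroid is at the centre, 1.325 m below the top of the plate, so the centroid depth is h_c = 1.325 m.
A = π(1.325)² = 5.51546 m².
Resultant F = γ·h_c·A = 10.05525 × 1.325 × 5.51546 = 73.4836 kN.
I_c = πr⁴/4 = π × 1.325⁴/4 = 2.42077 m⁴.
Centre of pressure: y_p = y_c + I_c/(y_c·A) = 1.325 + 2.42077/(1.325 × 5.51546) = 1.325 + 0.33125 = 1.65625 m along the plane.
The resultant acts 1.325 + 0.33125 = 1.65625 m (along the plate) below the hinge at the top edge, so the moment about the hinge is M = F × 1.65625 = 73.4836 × 1.65625 = 121.707 kN·m.
A normal force at the bottom, 2.65 m from the hinge, must supply this moment: P = 121.707/2.65 = 45.9272 kN.

P ≈ 45.9 kN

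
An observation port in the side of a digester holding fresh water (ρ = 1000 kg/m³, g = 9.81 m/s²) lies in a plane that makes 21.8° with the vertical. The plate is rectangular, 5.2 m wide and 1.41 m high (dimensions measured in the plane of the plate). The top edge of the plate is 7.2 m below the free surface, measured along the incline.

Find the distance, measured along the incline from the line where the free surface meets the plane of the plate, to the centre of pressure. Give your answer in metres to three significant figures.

y_p = 7.93 m

γ = ρg = 1000 × 9.81 = 9810 N/m³ = 9.81 kN/m³.
The plate makes 21.8° with the vertical, i.e. θ = 90° − 21.8° = 68.2° to the horizontal. Measuring y along the incline from the free-surface line, vertical depth h = y·sinθ with sinθ = 0.928486.
The centroid lies 1.41/2 = 0.705 m below the top edge, so y_c = 7.2 + 0.705 = 7.905 m and h_c = 7.905 × 0.928486 = 7.33968 m.
A = 5.2 × 1.41 = 7.332 m².
Resultant F = γ·h_c·A = 9.81 × 7.33968 × 7.332 = 527.921 kN.
I_c = b·h³/12 = 5.2 × 1.41³/12 = 1.21473 m⁴.
Centre of pressure: y_p = y_c + I_c/(y_c·A) = 7.905 + 1.21473/(7.905 × 7.332) = 7.905 + 0.0209583 = 7.92596 m along the plane.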